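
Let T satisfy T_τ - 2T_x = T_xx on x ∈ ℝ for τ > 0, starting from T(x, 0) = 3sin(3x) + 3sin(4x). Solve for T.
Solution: Change to a moving frame: let η = x + 2τ, σ = τ and write T(x,τ) = u(η,σ).
By the chain rule T_τ = u_σ + 2u_η, T_x = u_η, T_xx = u_ηη.
Then T_τ - 2T_x = u_σ: the advection term cancels and the PDE becomes the heat equation u_σ = u_ηη on η ∈ ℝ.
Initial data: u(η,0) = T(η,0) = 3sin(3η) + 3sin(4η).
On η ∈ ℝ each mode satisfies (sin(nη))″ = -n² sin(nη), so exp(-n²σ) sin(nη) solves the heat equation; by superposition u(η,σ) = Σ c_n exp(-n²σ) sin(nη).
Reading off the coefficients: c_3=3, c_4=3, so u(η,σ) = 3exp(-9σ)sin(3η) + 3exp(-16σ)sin(4η).
Substituting back η = x + 2τ, σ = τ: T(x,τ) = u(x + 2τ, τ).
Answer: T(x, τ) = 3exp(-9τ)sin(3x + 6τ) + 3exp(-16τ)sin(4x + 8τ)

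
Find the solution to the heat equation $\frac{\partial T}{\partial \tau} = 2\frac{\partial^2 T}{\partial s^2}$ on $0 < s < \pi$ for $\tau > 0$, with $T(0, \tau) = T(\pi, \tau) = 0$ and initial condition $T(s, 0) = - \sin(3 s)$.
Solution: Separating variables: $T = \sum c_n e^{-2n^2\tau} \sin(ns)$. From $T(s,0) = - \sin(3 s)$: $c_3=-1$.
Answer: $T(s, \tau) = - e^{-18 \tau} \sin(3 s)$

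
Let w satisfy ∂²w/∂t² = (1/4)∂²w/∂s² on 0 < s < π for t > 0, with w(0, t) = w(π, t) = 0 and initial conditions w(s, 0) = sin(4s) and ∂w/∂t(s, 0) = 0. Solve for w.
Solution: Separating variables: w = Σ [A_n cos(ω_n t) + B_n sin(ω_n t)] sin(ns), ω_n = n/2. From ICs: A_4=1.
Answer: w(s, t) = sin(4s)cos(2t)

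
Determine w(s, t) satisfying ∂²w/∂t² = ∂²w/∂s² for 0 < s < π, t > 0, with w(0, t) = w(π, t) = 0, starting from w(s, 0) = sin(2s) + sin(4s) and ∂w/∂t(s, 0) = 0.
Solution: Separating variables: w = Σ [A_n cos(ω_n t) + B_n sin(ω_n t)] sin(ns), ω_n = n. From ICs: A_2=1, A_4=1.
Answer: w(s, t) = sin(2s)cos(2t) + sin(4s)cos(4t)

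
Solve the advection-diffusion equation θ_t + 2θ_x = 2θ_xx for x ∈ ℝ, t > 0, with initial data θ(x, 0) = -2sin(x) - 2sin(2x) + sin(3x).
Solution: Change to a moving frame: let η = x - 2t, σ = t and write θ(x,t) = u(η,σ).
By the chain rule θ_t = u_σ - 2u_η, θ_x = u_η, θ_xx = u_ηη.
Then θ_t + 2θ_x = u_σ: the advection term cancels and the PDE becomes the heat equation u_σ = 2u_ηη on η ∈ ℝ.
Initial data: u(η,0) = θ(η,0) = -2sin(η) - 2sin(2η) + sin(3η).
On η ∈ ℝ each mode satisfies (sin(nη))″ = -n² sin(nη), so exp(-2n²σ) sin(nη) solves the heat equation; by superposition u(η,σ) = Σ c_n exp(-2n²σ) sin(nη).
Reading off the coefficients: c_1=-2, c_2=-2, c_3=1, so u(η,σ) = -2exp(-2σ)sin(η) - 2exp(-8σ)sin(2η) + exp(-18σ)sin(3η).
Substituting back η = x - 2t, σ = t: θ(x,t) = u(x - 2t, t).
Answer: θ(x, t) = 2exp(-2t)sin(2t - x) + 2exp(-8t)sin(4t - 2x) - exp(-18t)sin(6t - 3x)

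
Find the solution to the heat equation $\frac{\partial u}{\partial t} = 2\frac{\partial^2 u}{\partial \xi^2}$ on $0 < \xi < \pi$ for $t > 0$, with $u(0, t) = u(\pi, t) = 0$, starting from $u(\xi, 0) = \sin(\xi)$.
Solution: Separating variables: $u = \sum c_n e^{-2n^2t} \sin(n\xi)$. From $u(\xi,0) = \sin(\xi)$: $c_1=1$.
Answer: $u(\xi, t) = e^{-2 t} \sin(\xi)$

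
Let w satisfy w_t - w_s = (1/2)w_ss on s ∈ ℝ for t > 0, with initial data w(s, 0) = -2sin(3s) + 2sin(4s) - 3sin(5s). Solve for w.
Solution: Change to a moving frame: let η = s + t, σ = t and write w(s,t) = u(η,σ).
By the chain rule w_t = u_σ + u_η, w_s = u_η, w_ss = u_ηη.
Then w_t - w_s = u_σ: the advection term cancels and the PDE becomes the heat equation u_σ = (1/2)u_ηη on η ∈ ℝ.
Initial data: u(η,0) = w(η,0) = -2sin(3η) + 2sin(4η) - 3sin(5η).
On η ∈ ℝ each mode satisfies (sin(nη))″ = -n² sin(nη), so exp(-n²σ/2) sin(nη) solves the heat equation; by superposition u(η,σ) = Σ c_n exp(-n²σ/2) sin(nη).
Reading off the coefficients: c_3=-2, c_4=2, c_5=-3, so u(η,σ) = 2exp(-8σ)sin(4η) - 2exp(-9σ/2)sin(3η) - 3exp(-25σ/2)sin(5η).
Substituting back η = s + t, σ = t: w(s,t) = u(s + t, t).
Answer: w(s, t) = 2exp(-8t)sin(4s + 4t) - 2exp(-9t/2)sin(3s + 3t) - 3exp(-25t/2)sin(5s + 5t)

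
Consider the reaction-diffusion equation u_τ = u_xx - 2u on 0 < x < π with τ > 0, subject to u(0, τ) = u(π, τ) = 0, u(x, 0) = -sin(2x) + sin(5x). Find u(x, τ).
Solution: Substitute u = exp(-2τ)w.
Then u_τ = exp(-2τ)(w_τ - 2w), u_xx = exp(-2τ)w_xx; substituting and dividing by exp(-2τ), the lower-order terms cancel: w_τ = w_xx (standard heat equation).
Data for w: w(x,0) = u(x,0) = -sin(2x) + sin(5x). The boundary conditions carry over: w(0,τ) = w(π,τ) = 0.
Separating variables: w = Σ c_n exp(-n²τ) sin(nx). From w(x,0) = -sin(2x) + sin(5x): c_2=-1, c_5=1.
So w(x,τ) = -exp(-4τ)sin(2x) + exp(-25τ)sin(5x), and u(x,τ) = exp(-2τ)w(x,τ).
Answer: u(x, τ) = -exp(-6τ)sin(2x) + exp(-27τ)sin(5x)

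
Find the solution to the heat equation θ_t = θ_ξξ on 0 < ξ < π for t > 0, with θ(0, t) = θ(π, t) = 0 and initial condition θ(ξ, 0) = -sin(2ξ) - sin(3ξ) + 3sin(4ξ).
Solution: Using separation of variables θ = X(ξ)G(t):
Eigenfunctions: sin(nξ), n = 1, 2, 3, ...
General solution: θ(ξ, t) = Σ c_n sin(nξ) exp(-n² t)
Matching θ(ξ,0) = -sin(2ξ) - sin(3ξ) + 3sin(4ξ) term by term: c_2=-1, c_3=-1, c_4=3.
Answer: θ(ξ, t) = -exp(-4t)sin(2ξ) - exp(-9t)sin(3ξ) + 3exp(-16t)sin(4ξ)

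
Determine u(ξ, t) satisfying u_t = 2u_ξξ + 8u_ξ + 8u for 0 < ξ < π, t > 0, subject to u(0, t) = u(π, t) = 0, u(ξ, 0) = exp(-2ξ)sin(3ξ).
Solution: Substitute u = exp(-2ξ)w, i.e. w = exp(2ξ)u.
By the product rule, u_ξ = exp(-2ξ)(w_ξ - 2w), u_ξξ = exp(-2ξ)(w_ξξ - 4w_ξ + 4w), u_t = exp(-2ξ)w_t.
Substituting into the PDE and dividing by exp(-2ξ): w_t = 2(w_ξξ - 4w_ξ + 4w) + 8(w_ξ - 2w) + 8w.
The lower-order terms cancel, leaving the standard heat equation w_t = 2w_ξξ.
Initial data for w: w(ξ,0) = exp(2ξ)u(ξ,0) = sin(3ξ). The boundary conditions carry over: w(0,t) = w(π,t) = 0.
Solve for w:
  Using separation of variables w = X(ξ)T(t):
  Eigenfunctions: sin(nξ), n = 1, 2, 3, ...
  General solution: w(ξ, t) = Σ c_n sin(nξ) exp(-2n² t)
  Matching w(ξ,0) = sin(3ξ) term by term: c_3=1.
Hence w(ξ,t) = exp(-18t)sin(3ξ).
Transform back: u(ξ,t) = exp(-2ξ)w(ξ,t).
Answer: u(ξ, t) = exp(-18t)exp(-2ξ)sin(3ξ)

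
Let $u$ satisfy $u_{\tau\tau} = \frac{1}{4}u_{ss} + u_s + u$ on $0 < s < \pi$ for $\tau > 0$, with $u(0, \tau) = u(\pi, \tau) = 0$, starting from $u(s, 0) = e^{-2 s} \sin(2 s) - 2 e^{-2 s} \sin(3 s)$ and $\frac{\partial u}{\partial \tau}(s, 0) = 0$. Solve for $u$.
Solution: Substitute $u = e^{-2s}w$.
Then $u_s = e^{-2s}(w_s - 2w)$, $u_{ss} = e^{-2s}(w_{ss} - 4w_s + 4w)$, $u_{\tau\tau} = e^{-2s}w_{\tau\tau}$; substituting and dividing by $e^{-2s}$, the lower-order terms cancel: $w_{\tau\tau} = \frac{1}{4}w_{ss}$ (standard wave equation).
Data for $w$: $w(s,0) = e^{2s}u(s,0) = \sin(2 s) - 2 \sin(3 s)$; $w_{\tau}(s,0) = e^{2s}u_{\tau}(s,0) = 0$. The boundary conditions carry over: $w(0,\tau) = w(\pi,\tau) = 0$.
Separating variables: $w = \sum [A_n \cos(\omega_n \tau) + B_n \sin(\omega_n \tau)] \sin(ns)$, $\omega_n = n/2$. From ICs: $A_2=1, A_3=-2$.
So $w(s,\tau) = \sin(2 s) \cos(\tau) - 2 \sin(3 s) \cos(3 \tau/2)$, and $u(s,\tau) = e^{-2s}w(s,\tau)$.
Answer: $u(s, \tau) = e^{-2 s} \sin(2 s) \cos(\tau) - 2 e^{-2 s} \sin(3 s) \cos(3 \tau/2)$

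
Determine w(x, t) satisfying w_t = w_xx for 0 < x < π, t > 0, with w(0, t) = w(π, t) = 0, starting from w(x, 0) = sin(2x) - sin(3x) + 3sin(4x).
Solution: Using separation of variables w = X(x)T(t):
Eigenfunctions: sin(nx), n = 1, 2, 3, ...
General solution: w(x, t) = Σ c_n sin(nx) exp(-n² t)
Matching w(x,0) = sin(2x) - sin(3x) + 3sin(4x) term by term: c_2=1, c_3=-1, c_4=3.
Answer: w(x, t) = exp(-4t)sin(2x) - exp(-9t)sin(3x) + 3exp(-16t)sin(4x)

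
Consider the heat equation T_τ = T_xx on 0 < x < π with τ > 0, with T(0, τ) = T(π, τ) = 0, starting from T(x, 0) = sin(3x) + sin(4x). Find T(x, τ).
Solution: Separating variables: T = Σ c_n exp(-n²τ) sin(nx). From T(x,0) = sin(3x) + sin(4x): c_3=1, c_4=1.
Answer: T(x, τ) = exp(-9τ)sin(3x) + exp(-16τ)sin(4x)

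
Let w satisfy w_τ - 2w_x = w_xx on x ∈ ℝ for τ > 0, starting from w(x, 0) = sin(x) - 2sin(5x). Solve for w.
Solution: Moving frame: η = x + 2τ, σ = τ, w = u(η,σ), so w_τ = u_σ + 2u_η and w_xx = u_ηη.
Hence w_τ - 2w_x = u_σ and the PDE becomes the heat equation u_σ = u_ηη on η ∈ ℝ.
Initial data: u(η,0) = w(η,0) = sin(η) - 2sin(5η). Each mode sin(nη) decays as exp(-n²σ) on ℝ, so u(η,σ) = Σ c_n exp(-n²σ) sin(nη) with c_1=1, c_5=-2: u(η,σ) = exp(-σ)sin(η) - 2exp(-25σ)sin(5η).
Substituting back: w(x,τ) = u(x + 2τ, τ).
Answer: w(x, τ) = exp(-τ)sin(x + 2τ) - 2exp(-25τ)sin(5x + 10τ)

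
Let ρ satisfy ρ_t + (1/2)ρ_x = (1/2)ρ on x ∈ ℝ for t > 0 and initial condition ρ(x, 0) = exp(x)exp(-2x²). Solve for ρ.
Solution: Substitute ρ = exp(x)u.
Then ρ_x = exp(x)(u_x + u), ρ_t = exp(x)u_t; substituting and dividing by exp(x), the lower-order terms cancel: u_t + (1/2)u_x = 0 (standard advection equation).
Data for u: u(x,0) = exp(-x)ρ(x,0) = exp(-2x²).
By characteristics (dx/dt = 1/2), u(x,t) = f(x - (1/2)t) with f = u(·, 0).
So u(x,t) = exp(-2(-t/2 + x)²), and ρ(x,t) = exp(x)u(x,t).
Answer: ρ(x, t) = exp(x)exp(-2(-t/2 + x)²)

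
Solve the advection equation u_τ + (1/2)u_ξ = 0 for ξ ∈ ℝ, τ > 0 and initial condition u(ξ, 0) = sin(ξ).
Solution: By characteristics (dξ/dτ = 1/2), u(ξ,τ) = f(ξ - (1/2)τ) with f = u(·, 0).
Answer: u(ξ, τ) = sin(ξ - τ/2)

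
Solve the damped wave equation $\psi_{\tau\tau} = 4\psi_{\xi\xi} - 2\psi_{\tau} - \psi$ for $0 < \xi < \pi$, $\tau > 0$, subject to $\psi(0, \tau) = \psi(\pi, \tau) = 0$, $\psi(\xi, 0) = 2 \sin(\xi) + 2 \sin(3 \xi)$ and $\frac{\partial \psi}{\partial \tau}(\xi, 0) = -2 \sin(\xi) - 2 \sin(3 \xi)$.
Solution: Substitute $\psi = e^{-\tau}u$, i.e. $u = e^{\tau}\psi$.
By the product rule, $\psi_{\tau} = e^{-\tau}(u_{\tau} - u)$, $\psi_{\tau\tau} = e^{-\tau}(u_{\tau\tau} - 2u_{\tau} + u)$, $\psi_{\xi\xi} = e^{-\tau}u_{\xi\xi}$.
Substituting into the PDE and dividing by $e^{-\tau}$: $u_{\tau\tau} - 2u_{\tau} + u = 4u_{\xi\xi} - 2(u_{\tau} - u) - u$.
The lower-order terms cancel, leaving the standard wave equation $u_{\tau\tau} = 4u_{\xi\xi}$.
Initial data for $u$: $u(\xi,0) = \psi(\xi,0) = 2 \sin(\xi) + 2 \sin(3 \xi)$; $u_{\tau}(\xi,0) = \psi_{\tau}(\xi,0) + \psi(\xi,0) = 0$. The boundary conditions carry over: $u(0,\tau) = u(\pi,\tau) = 0$.
Solve for $u$:
  Using separation of variables $u = X(\xi)T(\tau)$:
  Eigenfunctions: $\sin(n\xi)$, $n = 1, 2, 3, \ldots$
  General solution: $u(\xi, \tau) = \sum [A_n \cos(2n \tau) + B_n \sin(2n \tau)] \sin(n\xi)$
  From $u(\xi,0) = 2 \sin(\xi) + 2 \sin(3 \xi)$: $A_1=2, A_3=2$. From $u_{\tau}(\xi,0) = 0$: all $B_n = 0$.
Hence $u(\xi,\tau) = 2 \sin(\xi) \cos(2 \tau) + 2 \sin(3 \xi) \cos(6 \tau)$.
Transform back: $\psi(\xi,\tau) = e^{-\tau}u(\xi,\tau)$.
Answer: $\psi(\xi, \tau) = 2 e^{-\tau} \sin(\xi) \cos(2 \tau) + 2 e^{-\tau} \sin(3 \xi) \cos(6 \tau)$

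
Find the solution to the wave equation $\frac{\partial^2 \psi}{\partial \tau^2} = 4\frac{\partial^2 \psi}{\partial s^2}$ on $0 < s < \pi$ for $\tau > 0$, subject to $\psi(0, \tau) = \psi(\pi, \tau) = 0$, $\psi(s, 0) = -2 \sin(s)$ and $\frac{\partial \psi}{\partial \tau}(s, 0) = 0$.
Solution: Using separation of variables $\psi = X(s)T(\tau)$:
Eigenfunctions: $\sin(ns)$, $n = 1, 2, 3, \ldots$
General solution: $\psi(s, \tau) = \sum [A_n \cos(2n \tau) + B_n \sin(2n \tau)] \sin(ns)$
From $\psi(s,0) = -2 \sin(s)$: $A_1=-2$. From $\psi_{\tau}(s,0) = 0$: all $B_n = 0$.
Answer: $\psi(s, \tau) = -2 \sin(s) \cos(2 \tau)$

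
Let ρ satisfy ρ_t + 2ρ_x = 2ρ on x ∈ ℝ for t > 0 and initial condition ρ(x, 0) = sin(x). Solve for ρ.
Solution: Substitute ρ = exp(2t)u.
Then ρ_t = exp(2t)(u_t + 2u), ρ_x = exp(2t)u_x; substituting and dividing by exp(2t), the lower-order terms cancel: u_t + 2u_x = 0 (standard advection equation).
Data for u: u(x,0) = ρ(x,0) = sin(x).
By characteristics (dx/dt = 2), u(x,t) = f(x - 2t) with f = u(·, 0).
So u(x,t) = -sin(2t - x), and ρ(x,t) = exp(2t)u(x,t).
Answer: ρ(x, t) = -exp(2t)sin(2t - x)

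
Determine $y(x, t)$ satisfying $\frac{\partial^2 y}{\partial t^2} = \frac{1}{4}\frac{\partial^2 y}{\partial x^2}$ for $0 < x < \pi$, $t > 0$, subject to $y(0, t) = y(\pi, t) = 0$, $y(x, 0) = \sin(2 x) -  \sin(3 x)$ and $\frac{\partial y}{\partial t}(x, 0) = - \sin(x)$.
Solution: Separating variables: $y = \sum [A_n \cos(\omega_n t) + B_n \sin(\omega_n t)] \sin(nx)$, $\omega_n = n/2$. From ICs ($B_n$ = velocity coefficient / $\omega_n$): $A_2=1, A_3=-1, B_1=-2$.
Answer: $y(x, t) = -2 \sin(t/2) \sin(x) + \sin(2 x) \cos(t) -  \sin(3 x) \cos(3 t/2)$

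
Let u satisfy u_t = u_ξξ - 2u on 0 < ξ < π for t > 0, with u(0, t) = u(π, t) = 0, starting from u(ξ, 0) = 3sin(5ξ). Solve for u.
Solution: Substitute u = exp(-2t)w.
Then u_t = exp(-2t)(w_t - 2w), u_ξξ = exp(-2t)w_ξξ; substituting and dividing by exp(-2t), the lower-order terms cancel: w_t = w_ξξ (standard heat equation).
Data for w: w(ξ,0) = u(ξ,0) = 3sin(5ξ). The boundary conditions carry over: w(0,t) = w(π,t) = 0.
Separating variables: w = Σ c_n exp(-n²t) sin(nξ). From w(ξ,0) = 3sin(5ξ): c_5=3.
So w(ξ,t) = 3exp(-25t)sin(5ξ), and u(ξ,t) = exp(-2t)w(ξ,t).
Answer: u(ξ, t) = 3exp(-27t)sin(5ξ)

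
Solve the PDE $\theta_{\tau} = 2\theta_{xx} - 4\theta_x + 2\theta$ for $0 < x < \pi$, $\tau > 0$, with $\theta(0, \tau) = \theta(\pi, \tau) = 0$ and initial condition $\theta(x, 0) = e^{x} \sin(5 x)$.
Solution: Substitute $\theta = e^{x}u$.
Then $\theta_x = e^{x}(u_x + u)$, $\theta_{xx} = e^{x}(u_{xx} + 2u_x + u)$, $\theta_{\tau} = e^{x}u_{\tau}$; substituting and dividing by $e^{x}$, the lower-order terms cancel: $u_{\tau} = 2u_{xx}$ (standard heat equation).
Data for $u$: $u(x,0) = e^{-x}\theta(x,0) = \sin(5 x)$. The boundary conditions carry over: $u(0,\tau) = u(\pi,\tau) = 0$.
Separating variables: $u = \sum c_n e^{-2n^2\tau} \sin(nx)$. From $u(x,0) = \sin(5 x)$: $c_5=1$.
So $u(x,\tau) = e^{-50 \tau} \sin(5 x)$, and $\theta(x,\tau) = e^{x}u(x,\tau)$.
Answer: $\theta(x, \tau) = e^{-50 \tau} e^{x} \sin(5 x)$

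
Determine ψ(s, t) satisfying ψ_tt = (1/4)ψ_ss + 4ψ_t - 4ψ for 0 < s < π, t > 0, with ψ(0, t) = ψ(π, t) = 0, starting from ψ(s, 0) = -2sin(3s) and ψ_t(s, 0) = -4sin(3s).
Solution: Substitute ψ = exp(2t)u, i.e. u = exp(-2t)ψ.
By the product rule, ψ_t = exp(2t)(u_t + 2u), ψ_tt = exp(2t)(u_tt + 4u_t + 4u), ψ_ss = exp(2t)u_ss.
Substituting into the PDE and dividing by exp(2t): u_tt + 4u_t + 4u = (1/4)u_ss + 4(u_t + 2u) - 4u.
The lower-order terms cancel, leaving the standard wave equation u_tt = (1/4)u_ss.
Initial data for u: u(s,0) = ψ(s,0) = -2sin(3s); u_t(s,0) = ψ_t(s,0) - 2ψ(s,0) = 0. The boundary conditions carry over: u(0,t) = u(π,t) = 0.
Solve for u:
  Using separation of variables u = X(s)T(t):
  Eigenfunctions: sin(ns), n = 1, 2, 3, ...
  General solution: u(s, t) = Σ [A_n cos(n t/2) + B_n sin(n t/2)] sin(ns)
  From u(s,0) = -2sin(3s): A_3=-2. From u_t(s,0) = 0: all B_n = 0.
Hence u(s,t) = -2sin(3s)cos(3t/2).
Transform back: ψ(s,t) = exp(2t)u(s,t).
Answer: ψ(s, t) = -2exp(2t)sin(3s)cos(3t/2)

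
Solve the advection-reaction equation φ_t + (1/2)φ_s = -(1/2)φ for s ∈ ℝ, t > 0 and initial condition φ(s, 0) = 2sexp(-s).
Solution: Substitute φ = exp(-s)u.
Then φ_s = exp(-s)(u_s - u), φ_t = exp(-s)u_t; substituting and dividing by exp(-s), the lower-order terms cancel: u_t + (1/2)u_s = 0 (standard advection equation).
Data for u: u(s,0) = exp(s)φ(s,0) = 2s.
By characteristics (ds/dt = 1/2), u(s,t) = f(s - (1/2)t) with f = u(·, 0).
So u(s,t) = 2s - t, and φ(s,t) = exp(-s)u(s,t).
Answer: φ(s, t) = 2sexp(-s) - texp(-s)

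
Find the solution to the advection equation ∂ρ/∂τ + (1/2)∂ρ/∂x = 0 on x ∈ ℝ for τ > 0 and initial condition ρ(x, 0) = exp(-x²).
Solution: By method of characteristics (waves move right with speed 1/2):
Along characteristics x - (1/2)τ = const, ρ is constant, so ρ(x,τ) = f(x - (1/2)τ) with f = ρ(·, 0).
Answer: ρ(x, τ) = exp(-(x - τ/2)²)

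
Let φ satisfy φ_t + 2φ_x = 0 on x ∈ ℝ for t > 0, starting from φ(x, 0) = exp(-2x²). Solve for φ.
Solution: By characteristics (dx/dt = 2), φ(x,t) = f(x - 2t) with f = φ(·, 0).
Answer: φ(x, t) = exp(-2(-2t + x)²)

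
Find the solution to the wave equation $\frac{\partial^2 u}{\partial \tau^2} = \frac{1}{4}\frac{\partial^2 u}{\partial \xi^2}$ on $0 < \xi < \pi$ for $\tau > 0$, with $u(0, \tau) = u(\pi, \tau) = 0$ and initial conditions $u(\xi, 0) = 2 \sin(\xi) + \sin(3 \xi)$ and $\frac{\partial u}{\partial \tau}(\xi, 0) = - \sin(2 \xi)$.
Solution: Separating variables: $u = \sum [A_n \cos(\omega_n \tau) + B_n \sin(\omega_n \tau)] \sin(n\xi)$, $\omega_n = n/2$. From ICs ($B_n$ = velocity coefficient / $\omega_n$): $A_1=2, A_3=1, B_2=-1$.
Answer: $u(\xi, \tau) = - \sin(\tau) \sin(2 \xi) + 2 \sin(\xi) \cos(\tau/2) + \sin(3 \xi) \cos(3 \tau/2)$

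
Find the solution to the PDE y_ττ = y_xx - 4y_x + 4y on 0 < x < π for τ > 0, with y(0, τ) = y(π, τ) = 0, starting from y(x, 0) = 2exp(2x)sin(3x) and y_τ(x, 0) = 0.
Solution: Substitute y = exp(2x)u, i.e. u = exp(-2x)y.
By the product rule, y_x = exp(2x)(u_x + 2u), y_xx = exp(2x)(u_xx + 4u_x + 4u), y_ττ = exp(2x)u_ττ.
Substituting into the PDE and dividing by exp(2x): u_ττ = (u_xx + 4u_x + 4u) - 4(u_x + 2u) + 4u.
The lower-order terms cancel, leaving the standard wave equation u_ττ = u_xx.
Initial data for u: u(x,0) = exp(-2x)y(x,0) = 2sin(3x); u_τ(x,0) = exp(-2x)y_τ(x,0) = 0. The boundary conditions carry over: u(0,τ) = u(π,τ) = 0.
Solve for u:
  Using separation of variables u = X(x)T(τ):
  Eigenfunctions: sin(nx), n = 1, 2, 3, ...
  General solution: u(x, τ) = Σ [A_n cos(n τ) + B_n sin(n τ)] sin(nx)
  From u(x,0) = 2sin(3x): A_3=2. From u_τ(x,0) = 0: all B_n = 0.
Hence u(x,τ) = 2sin(3x)cos(3τ).
Transform back: y(x,τ) = exp(2x)u(x,τ).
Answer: y(x, τ) = 2exp(2x)sin(3x)cos(3τ)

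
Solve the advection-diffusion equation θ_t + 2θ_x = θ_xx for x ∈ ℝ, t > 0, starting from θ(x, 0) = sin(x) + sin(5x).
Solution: Moving frame: η = x - 2t, σ = t, θ = u(η,σ), so θ_t = u_σ - 2u_η and θ_xx = u_ηη.
Hence θ_t + 2θ_x = u_σ and the PDE becomes the heat equation u_σ = u_ηη on η ∈ ℝ.
Initial data: u(η,0) = θ(η,0) = sin(η) + sin(5η). Each mode sin(nη) decays as exp(-n²σ) on ℝ, so u(η,σ) = Σ c_n exp(-n²σ) sin(nη) with c_1=1, c_5=1: u(η,σ) = exp(-σ)sin(η) + exp(-25σ)sin(5η).
Substituting back: θ(x,t) = u(x - 2t, t).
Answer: θ(x, t) = -exp(-t)sin(2t - x) - exp(-25t)sin(10t - 5x)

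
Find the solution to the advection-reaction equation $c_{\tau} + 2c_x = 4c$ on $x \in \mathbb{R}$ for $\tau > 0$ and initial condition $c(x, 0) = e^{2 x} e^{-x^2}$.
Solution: Substitute $c = e^{2x}u$, i.e. $u = e^{-2x}c$.
By the product rule, $c_x = e^{2x}(u_x + 2u)$, $c_{\tau} = e^{2x}u_{\tau}$.
Substituting into the PDE and dividing by $e^{2x}$: $u_{\tau} + 2(u_x + 2u) = 4u$.
The lower-order terms cancel, leaving the standard advection equation $u_{\tau} + 2u_x = 0$.
Initial data for $u$: $u(x,0) = e^{-2x}c(x,0) = e^{-x^2}$.
Solve for $u$:
  By method of characteristics (waves move right with speed 2):
  Along characteristics $x - 2\tau =$ const, $u$ is constant, so $u(x,\tau) = f(x - 2\tau)$ with $f = u( \cdot , 0)$.
Hence $u(x,\tau) = e^{-(x - 2 \tau)^2}$.
Transform back: $c(x,\tau) = e^{2x}u(x,\tau)$.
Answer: $c(x, \tau) = e^{2 x} e^{-(-2 \tau + x)^2}$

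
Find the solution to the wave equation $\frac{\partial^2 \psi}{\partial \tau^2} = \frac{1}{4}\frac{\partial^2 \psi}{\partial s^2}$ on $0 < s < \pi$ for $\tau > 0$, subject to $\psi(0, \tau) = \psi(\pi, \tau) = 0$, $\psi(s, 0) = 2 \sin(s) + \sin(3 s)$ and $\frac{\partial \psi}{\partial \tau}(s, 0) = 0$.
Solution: Using separation of variables $\psi = X(s)T(\tau)$:
Eigenfunctions: $\sin(ns)$, $n = 1, 2, 3, \ldots$
General solution: $\psi(s, \tau) = \sum [A_n \cos(n \tau/2) + B_n \sin(n \tau/2)] \sin(ns)$
From $\psi(s,0) = 2 \sin(s) + \sin(3 s)$: $A_1=2, A_3=1$. From $\psi_{\tau}(s,0) = 0$: all $B_n = 0$.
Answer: $\psi(s, \tau) = 2 \sin(s) \cos(\tau/2) + \sin(3 s) \cos(3 \tau/2)$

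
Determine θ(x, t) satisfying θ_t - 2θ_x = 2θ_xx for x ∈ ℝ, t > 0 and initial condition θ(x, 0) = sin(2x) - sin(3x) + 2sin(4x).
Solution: Change to a moving frame: let η = x + 2t, σ = t and write θ(x,t) = u(η,σ).
By the chain rule θ_t = u_σ + 2u_η, θ_x = u_η, θ_xx = u_ηη.
Then θ_t - 2θ_x = u_σ: the advection term cancels and the PDE becomes the heat equation u_σ = 2u_ηη on η ∈ ℝ.
Initial data: u(η,0) = θ(η,0) = sin(2η) - sin(3η) + 2sin(4η).
On η ∈ ℝ each mode satisfies (sin(nη))″ = -n² sin(nη), so exp(-2n²σ) sin(nη) solves the heat equation; by superposition u(η,σ) = Σ c_n exp(-2n²σ) sin(nη).
Reading off the coefficients: c_2=1, c_3=-1, c_4=2, so u(η,σ) = exp(-8σ)sin(2η) - exp(-18σ)sin(3η) + 2exp(-32σ)sin(4η).
Substituting back η = x + 2t, σ = t: θ(x,t) = u(x + 2t, t).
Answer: θ(x, t) = exp(-8t)sin(4t + 2x) - exp(-18t)sin(6t + 3x) + 2exp(-32t)sin(8t + 4x)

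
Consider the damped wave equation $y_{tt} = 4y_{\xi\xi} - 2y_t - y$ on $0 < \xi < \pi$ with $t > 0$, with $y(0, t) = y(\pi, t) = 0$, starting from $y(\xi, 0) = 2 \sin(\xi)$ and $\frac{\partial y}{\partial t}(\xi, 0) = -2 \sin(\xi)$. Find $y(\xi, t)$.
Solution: Substitute $y = e^{-t}u$.
Then $y_t = e^{-t}(u_t - u)$, $y_{tt} = e^{-t}(u_{tt} - 2u_t + u)$, $y_{\xi\xi} = e^{-t}u_{\xi\xi}$; substituting and dividing by $e^{-t}$, the lower-order terms cancel: $u_{tt} = 4u_{\xi\xi}$ (standard wave equation).
Data for $u$: $u(\xi,0) = y(\xi,0) = 2 \sin(\xi)$; $u_t(\xi,0) = y_t(\xi,0) + y(\xi,0) = 0$. The boundary conditions carry over: $u(0,t) = u(\pi,t) = 0$.
Separating variables: $u = \sum [A_n \cos(\omega_n t) + B_n \sin(\omega_n t)] \sin(n\xi)$, $\omega_n = 2n$. From ICs: $A_1=2$.
So $u(\xi,t) = 2 \sin(\xi) \cos(2 t)$, and $y(\xi,t) = e^{-t}u(\xi,t)$.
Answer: $y(\xi, t) = 2 e^{-t} \sin(\xi) \cos(2 t)$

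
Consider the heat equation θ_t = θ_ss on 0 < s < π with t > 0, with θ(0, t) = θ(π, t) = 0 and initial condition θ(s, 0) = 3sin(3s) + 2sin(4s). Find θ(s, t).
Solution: Separating variables: θ = Σ c_n exp(-n²t) sin(ns). From θ(s,0) = 3sin(3s) + 2sin(4s): c_3=3, c_4=2.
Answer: θ(s, t) = 3exp(-9t)sin(3s) + 2exp(-16t)sin(4s)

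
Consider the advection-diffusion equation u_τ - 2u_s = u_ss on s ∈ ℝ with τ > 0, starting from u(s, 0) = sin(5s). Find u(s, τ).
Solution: Change to a moving frame: let η = s + 2τ, σ = τ and write u(s,τ) = w(η,σ).
By the chain rule u_τ = w_σ + 2w_η, u_s = w_η, u_ss = w_ηη.
Then u_τ - 2u_s = w_σ: the advection term cancels and the PDE becomes the heat equation w_σ = w_ηη on η ∈ ℝ.
Initial data: w(η,0) = u(η,0) = sin(5η).
On η ∈ ℝ each mode satisfies (sin(nη))″ = -n² sin(nη), so exp(-n²σ) sin(nη) solves the heat equation; by superposition w(η,σ) = Σ c_n exp(-n²σ) sin(nη).
Reading off the coefficients: c_5=1, so w(η,σ) = exp(-25σ)sin(5η).
Substituting back η = s + 2τ, σ = τ: u(s,τ) = w(s + 2τ, τ).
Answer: u(s, τ) = exp(-25τ)sin(5s + 10τ)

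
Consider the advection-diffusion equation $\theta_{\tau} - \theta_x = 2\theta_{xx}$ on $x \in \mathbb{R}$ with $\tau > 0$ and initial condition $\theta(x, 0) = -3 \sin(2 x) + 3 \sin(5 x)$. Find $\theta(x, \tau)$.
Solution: Change to a moving frame: let $\eta = x + \tau$, $\sigma = \tau$ and write $\theta(x,\tau) = u(\eta,\sigma)$.
By the chain rule $\theta_{\tau} = u_{\sigma} + u_{\eta}$, $\theta_x = u_{\eta}$, $\theta_{xx} = u_{\eta\eta}$.
Then $\theta_{\tau} - \theta_x = u_{\sigma}$: the advection term cancels and the PDE becomes the heat equation $u_{\sigma} = 2u_{\eta\eta}$ on $\eta \in \mathbb{R}$.
Initial data: $u(\eta,0) = \theta(\eta,0) = -3 \sin(2 \eta) + 3 \sin(5 \eta)$.
On $\eta \in \mathbb{R}$ each mode satisfies $(\sin(n\eta))'' = -n^2 \sin(n\eta)$, so $e^{-2n^2\sigma} \sin(n\eta)$ solves the heat equation; by superposition $u(\eta,\sigma) = \sum c_n e^{-2n^2\sigma} \sin(n\eta)$.
Reading off the coefficients: $c_2=-3, c_5=3$, so $u(\eta,\sigma) = -3 e^{-8 \sigma} \sin(2 \eta) + 3 e^{-50 \sigma} \sin(5 \eta)$.
Substituting back $\eta = x + \tau$, $\sigma = \tau$: $\theta(x,\tau) = u(x + \tau, \tau)$.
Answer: $\theta(x, \tau) = -3 e^{-8 \tau} \sin(2 \tau + 2 x) + 3 e^{-50 \tau} \sin(5 \tau + 5 x)$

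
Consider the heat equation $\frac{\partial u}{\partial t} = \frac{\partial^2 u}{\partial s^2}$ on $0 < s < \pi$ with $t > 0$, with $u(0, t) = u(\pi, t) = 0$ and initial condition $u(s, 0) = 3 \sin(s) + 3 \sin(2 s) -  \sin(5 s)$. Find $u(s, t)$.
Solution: Using separation of variables $u = X(s)T(t)$:
Eigenfunctions: $\sin(ns)$, $n = 1, 2, 3, \ldots$
General solution: $u(s, t) = \sum c_n \sin(ns) e^{-n^2 t}$
Matching $u(s,0) = 3 \sin(s) + 3 \sin(2 s) - \sin(5 s)$ term by term: $c_1=3, c_2=3, c_5=-1$.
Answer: $u(s, t) = 3 e^{-t} \sin(s) + 3 e^{-4 t} \sin(2 s) -  e^{-25 t} \sin(5 s)$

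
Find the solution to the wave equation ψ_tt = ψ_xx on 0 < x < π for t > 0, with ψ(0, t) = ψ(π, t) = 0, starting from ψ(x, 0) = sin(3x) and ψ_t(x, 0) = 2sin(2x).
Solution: Using separation of variables ψ = X(x)T(t):
Eigenfunctions: sin(nx), n = 1, 2, 3, ...
General solution: ψ(x, t) = Σ [A_n cos(n t) + B_n sin(n t)] sin(nx)
From ψ(x,0) = sin(3x): A_3=1. From ψ_t(x,0) = 2sin(2x), using ψ_t(x,0) = Σ ω_n B_n sin(nx) with ω_n = n: B_2 = 2/2 = 1.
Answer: ψ(x, t) = sin(2t)sin(2x) + sin(3x)cos(3t)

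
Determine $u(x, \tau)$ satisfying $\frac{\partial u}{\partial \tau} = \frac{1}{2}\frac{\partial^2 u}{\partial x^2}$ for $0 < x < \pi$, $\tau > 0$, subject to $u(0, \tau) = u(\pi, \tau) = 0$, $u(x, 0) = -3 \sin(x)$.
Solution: Separating variables: $u = \sum c_n e^{-n^2\tau/2} \sin(nx)$. From $u(x,0) = -3 \sin(x)$: $c_1=-3$.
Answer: $u(x, \tau) = -3 e^{-\tau/2} \sin(x)$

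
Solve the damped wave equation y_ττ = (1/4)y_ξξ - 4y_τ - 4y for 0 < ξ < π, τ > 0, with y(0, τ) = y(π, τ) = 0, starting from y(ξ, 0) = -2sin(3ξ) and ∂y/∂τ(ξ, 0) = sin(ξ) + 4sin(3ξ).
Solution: Substitute y = exp(-2τ)u, i.e. u = exp(2τ)y.
By the product rule, y_τ = exp(-2τ)(u_τ - 2u), y_ττ = exp(-2τ)(u_ττ - 4u_τ + 4u), y_ξξ = exp(-2τ)u_ξξ.
Substituting into the PDE and dividing by exp(-2τ): u_ττ - 4u_τ + 4u = (1/4)u_ξξ - 4(u_τ - 2u) - 4u.
The lower-order terms cancel, leaving the standard wave equation u_ττ = (1/4)u_ξξ.
Initial data for u: u(ξ,0) = y(ξ,0) = -2sin(3ξ); u_τ(ξ,0) = y_τ(ξ,0) + 2y(ξ,0) = sin(ξ). The boundary conditions carry over: u(0,τ) = u(π,τ) = 0.
Solve for u:
  Using separation of variables u = X(ξ)T(τ):
  Eigenfunctions: sin(nξ), n = 1, 2, 3, ...
  General solution: u(ξ, τ) = Σ [A_n cos(n τ/2) + B_n sin(n τ/2)] sin(nξ)
  From u(ξ,0) = -2sin(3ξ): A_3=-2. From u_τ(ξ,0) = sin(ξ), using u_τ(ξ,0) = Σ ω_n B_n sin(nξ) with ω_n = n/2: B_1 = 1/(1/2) = 2.
Hence u(ξ,τ) = 2sin(ξ)sin(τ/2) - 2sin(3ξ)cos(3τ/2).
Transform back: y(ξ,τ) = exp(-2τ)u(ξ,τ).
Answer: y(ξ, τ) = 2exp(-2τ)sin(ξ)sin(τ/2) - 2exp(-2τ)sin(3ξ)cos(3τ/2)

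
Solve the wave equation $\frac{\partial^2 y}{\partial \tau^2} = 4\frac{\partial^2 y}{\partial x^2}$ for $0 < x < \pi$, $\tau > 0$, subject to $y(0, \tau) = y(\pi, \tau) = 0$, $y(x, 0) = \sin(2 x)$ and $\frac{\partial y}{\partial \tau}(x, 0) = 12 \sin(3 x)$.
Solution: Separating variables: $y = \sum [A_n \cos(\omega_n \tau) + B_n \sin(\omega_n \tau)] \sin(nx)$, $\omega_n = 2n$. From ICs ($B_n$ = velocity coefficient / $\omega_n$): $A_2=1, B_3=2$.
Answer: $y(x, \tau) = 2 \sin(6 \tau) \sin(3 x) + \sin(2 x) \cos(4 \tau)$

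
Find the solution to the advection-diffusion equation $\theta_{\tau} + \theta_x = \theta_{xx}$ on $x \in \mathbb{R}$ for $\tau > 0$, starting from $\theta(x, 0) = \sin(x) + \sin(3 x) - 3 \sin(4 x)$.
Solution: Change to a moving frame: let $\eta = x - \tau$, $\sigma = \tau$ and write $\theta(x,\tau) = u(\eta,\sigma)$.
By the chain rule $\theta_{\tau} = u_{\sigma} - u_{\eta}$, $\theta_x = u_{\eta}$, $\theta_{xx} = u_{\eta\eta}$.
Then $\theta_{\tau} + \theta_x = u_{\sigma}$: the advection term cancels and the PDE becomes the heat equation $u_{\sigma} = u_{\eta\eta}$ on $\eta \in \mathbb{R}$.
Initial data: $u(\eta,0) = \theta(\eta,0) = \sin(\eta) + \sin(3 \eta) - 3 \sin(4 \eta)$.
On $\eta \in \mathbb{R}$ each mode satisfies $(\sin(n\eta))'' = -n^2 \sin(n\eta)$, so $e^{-n^2\sigma} \sin(n\eta)$ solves the heat equation; by superposition $u(\eta,\sigma) = \sum c_n e^{-n^2\sigma} \sin(n\eta)$.
Reading off the coefficients: $c_1=1, c_3=1, c_4=-3$, so $u(\eta,\sigma) = e^{-\sigma} \sin(\eta) + e^{-9 \sigma} \sin(3 \eta) - 3 e^{-16 \sigma} \sin(4 \eta)$.
Substituting back $\eta = x - \tau$, $\sigma = \tau$: $\theta(x,\tau) = u(x - \tau, \tau)$.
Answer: $\theta(x, \tau) = - e^{-\tau} \sin(\tau - x) -  e^{-9 \tau} \sin(3 \tau - 3 x) + 3 e^{-16 \tau} \sin(4 \tau - 4 x)$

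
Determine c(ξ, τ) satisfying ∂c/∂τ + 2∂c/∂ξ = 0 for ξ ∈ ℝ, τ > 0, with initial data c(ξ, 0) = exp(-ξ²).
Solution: By method of characteristics (waves move right with speed 2):
Along characteristics ξ - 2τ = const, c is constant, so c(ξ,τ) = f(ξ - 2τ) with f = c(·, 0).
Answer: c(ξ, τ) = exp(-(ξ - 2τ)²)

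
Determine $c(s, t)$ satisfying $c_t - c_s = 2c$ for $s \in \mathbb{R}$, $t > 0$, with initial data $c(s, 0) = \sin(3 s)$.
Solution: Substitute $c = e^{2t}u$.
Then $c_t = e^{2t}(u_t + 2u)$, $c_s = e^{2t}u_s$; substituting and dividing by $e^{2t}$, the lower-order terms cancel: $u_t - u_s = 0$ (standard advection equation).
Data for $u$: $u(s,0) = c(s,0) = \sin(3 s)$.
By characteristics ($ds/dt = -1$), $u(s,t) = f(s + t)$ with $f = u( \cdot , 0)$.
So $u(s,t) = \sin(3 s + 3 t)$, and $c(s,t) = e^{2t}u(s,t)$.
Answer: $c(s, t) = e^{2 t} \sin(3 s + 3 t)$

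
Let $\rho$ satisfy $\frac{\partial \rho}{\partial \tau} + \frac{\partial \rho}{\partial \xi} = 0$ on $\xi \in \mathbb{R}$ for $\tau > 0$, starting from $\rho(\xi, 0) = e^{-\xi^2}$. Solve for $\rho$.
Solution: By characteristics ($d\xi/d\tau = 1$), $\rho(\xi,\tau) = f(\xi - \tau)$ with $f = \rho( \cdot , 0)$.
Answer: $\rho(\xi, \tau) = e^{-(-\tau + \xi)^2}$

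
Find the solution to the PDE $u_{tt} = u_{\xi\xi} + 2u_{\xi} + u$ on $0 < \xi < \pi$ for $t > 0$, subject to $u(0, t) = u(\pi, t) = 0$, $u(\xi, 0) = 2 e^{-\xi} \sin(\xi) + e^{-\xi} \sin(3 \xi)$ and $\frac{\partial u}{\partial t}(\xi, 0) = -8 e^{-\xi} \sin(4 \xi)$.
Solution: Substitute $u = e^{-\xi}w$, i.e. $w = e^{\xi}u$.
By the product rule, $u_{\xi} = e^{-\xi}(w_{\xi} - w)$, $u_{\xi\xi} = e^{-\xi}(w_{\xi\xi} - 2w_{\xi} + w)$, $u_{tt} = e^{-\xi}w_{tt}$.
Substituting into the PDE and dividing by $e^{-\xi}$: $w_{tt} = (w_{\xi\xi} - 2w_{\xi} + w) + 2(w_{\xi} - w) + w$.
The lower-order terms cancel, leaving the standard wave equation $w_{tt} = w_{\xi\xi}$.
Initial data for $w$: $w(\xi,0) = e^{\xi}u(\xi,0) = 2 \sin(\xi) + \sin(3 \xi)$; $w_t(\xi,0) = e^{\xi}u_t(\xi,0) = -8 \sin(4 \xi)$. The boundary conditions carry over: $w(0,t) = w(\pi,t) = 0$.
Solve for $w$:
  Using separation of variables $w = X(\xi)T(t)$:
  Eigenfunctions: $\sin(n\xi)$, $n = 1, 2, 3, \ldots$
  General solution: $w(\xi, t) = \sum [A_n \cos(n t) + B_n \sin(n t)] \sin(n\xi)$
  From $w(\xi,0) = 2 \sin(\xi) + \sin(3 \xi)$: $A_1=2, A_3=1$. From $w_t(\xi,0) = -8 \sin(4 \xi)$, using $w_t(\xi,0) = \sum \omega_n B_n \sin(n\xi)$ with $\omega_n = n$: $B_4 = (-8)/4 = -2$.
Hence $w(\xi,t) = -2 \sin(4 t) \sin(4 \xi) + 2 \sin(\xi) \cos(t) + \sin(3 \xi) \cos(3 t)$.
Transform back: $u(\xi,t) = e^{-\xi}w(\xi,t)$.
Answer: $u(\xi, t) = 2 e^{-\xi} \sin(\xi) \cos(t) + e^{-\xi} \sin(3 \xi) \cos(3 t) - 2 e^{-\xi} \sin(4 \xi) \sin(4 t)$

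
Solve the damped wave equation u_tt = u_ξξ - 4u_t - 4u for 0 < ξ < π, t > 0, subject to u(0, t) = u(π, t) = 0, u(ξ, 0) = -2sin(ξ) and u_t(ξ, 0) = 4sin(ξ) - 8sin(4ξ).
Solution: Substitute u = exp(-2t)w.
Then u_t = exp(-2t)(w_t - 2w), u_tt = exp(-2t)(w_tt - 4w_t + 4w), u_ξξ = exp(-2t)w_ξξ; substituting and dividing by exp(-2t), the lower-order terms cancel: w_tt = w_ξξ (standard wave equation).
Data for w: w(ξ,0) = u(ξ,0) = -2sin(ξ); w_t(ξ,0) = u_t(ξ,0) + 2u(ξ,0) = -8sin(4ξ). The boundary conditions carry over: w(0,t) = w(π,t) = 0.
Separating variables: w = Σ [A_n cos(ω_n t) + B_n sin(ω_n t)] sin(nξ), ω_n = n. From ICs (B_n = velocity coefficient / ω_n): A_1=-2, B_4=-2.
So w(ξ,t) = -2sin(4t)sin(4ξ) - 2sin(ξ)cos(t), and u(ξ,t) = exp(-2t)w(ξ,t).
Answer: u(ξ, t) = -2exp(-2t)sin(4t)sin(4ξ) - 2exp(-2t)sin(ξ)cos(t)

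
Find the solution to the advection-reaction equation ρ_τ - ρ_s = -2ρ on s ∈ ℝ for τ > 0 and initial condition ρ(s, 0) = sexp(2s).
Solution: Substitute ρ = exp(2s)u.
Then ρ_s = exp(2s)(u_s + 2u), ρ_τ = exp(2s)u_τ; substituting and dividing by exp(2s), the lower-order terms cancel: u_τ - u_s = 0 (standard advection equation).
Data for u: u(s,0) = exp(-2s)ρ(s,0) = s.
By characteristics (ds/dτ = -1), u(s,τ) = f(s + τ) with f = u(·, 0).
So u(s,τ) = s + τ, and ρ(s,τ) = exp(2s)u(s,τ).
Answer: ρ(s, τ) = sexp(2s) + τexp(2s)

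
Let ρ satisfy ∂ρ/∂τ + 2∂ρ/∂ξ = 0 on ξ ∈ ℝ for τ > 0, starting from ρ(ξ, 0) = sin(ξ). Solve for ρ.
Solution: By characteristics (dξ/dτ = 2), ρ(ξ,τ) = f(ξ - 2τ) with f = ρ(·, 0).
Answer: ρ(ξ, τ) = sin(ξ - 2τ)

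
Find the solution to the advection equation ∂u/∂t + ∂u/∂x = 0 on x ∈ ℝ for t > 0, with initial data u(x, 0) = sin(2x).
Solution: By method of characteristics (waves move right with speed 1):
Along characteristics x - t = const, u is constant, so u(x,t) = f(x - t) with f = u(·, 0).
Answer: u(x, t) = -sin(2t - 2x)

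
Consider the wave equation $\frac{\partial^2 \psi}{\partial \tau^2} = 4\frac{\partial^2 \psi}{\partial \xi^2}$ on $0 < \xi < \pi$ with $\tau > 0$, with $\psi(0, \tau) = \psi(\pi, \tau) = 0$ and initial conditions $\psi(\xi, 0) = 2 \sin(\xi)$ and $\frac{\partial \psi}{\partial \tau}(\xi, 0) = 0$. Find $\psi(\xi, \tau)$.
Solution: Separating variables: $\psi = \sum [A_n \cos(\omega_n \tau) + B_n \sin(\omega_n \tau)] \sin(n\xi)$, $\omega_n = 2n$. From ICs: $A_1=2$.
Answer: $\psi(\xi, \tau) = 2 \sin(\xi) \cos(2 \tau)$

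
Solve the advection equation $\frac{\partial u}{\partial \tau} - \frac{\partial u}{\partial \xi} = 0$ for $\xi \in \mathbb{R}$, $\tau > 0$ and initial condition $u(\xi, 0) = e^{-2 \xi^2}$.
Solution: By method of characteristics (waves move left with speed 1):
Along characteristics $\xi + \tau =$ const, $u$ is constant, so $u(\xi,\tau) = f(\xi + \tau)$ with $f = u( \cdot , 0)$.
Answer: $u(\xi, \tau) = e^{-2 (\tau + \xi)^2}$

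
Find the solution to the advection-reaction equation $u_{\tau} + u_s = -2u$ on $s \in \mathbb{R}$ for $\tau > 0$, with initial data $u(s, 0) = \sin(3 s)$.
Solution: Substitute $u = e^{-2\tau}w$.
Then $u_{\tau} = e^{-2\tau}(w_{\tau} - 2w)$, $u_s = e^{-2\tau}w_s$; substituting and dividing by $e^{-2\tau}$, the lower-order terms cancel: $w_{\tau} + w_s = 0$ (standard advection equation).
Data for $w$: $w(s,0) = u(s,0) = \sin(3 s)$.
By characteristics ($ds/d\tau = 1$), $w(s,\tau) = f(s - \tau)$ with $f = w( \cdot , 0)$.
So $w(s,\tau) = \sin(3 s - 3 \tau)$, and $u(s,\tau) = e^{-2\tau}w(s,\tau)$.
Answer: $u(s, \tau) = - e^{-2 \tau} \sin(3 \tau - 3 s)$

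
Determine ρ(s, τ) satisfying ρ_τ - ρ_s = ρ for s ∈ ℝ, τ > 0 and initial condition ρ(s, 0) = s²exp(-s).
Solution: Substitute ρ = exp(-s)u.
Then ρ_s = exp(-s)(u_s - u), ρ_τ = exp(-s)u_τ; substituting and dividing by exp(-s), the lower-order terms cancel: u_τ - u_s = 0 (standard advection equation).
Data for u: u(s,0) = exp(s)ρ(s,0) = s².
By characteristics (ds/dτ = -1), u(s,τ) = f(s + τ) with f = u(·, 0).
So u(s,τ) = s² + 2sτ + τ², and ρ(s,τ) = exp(-s)u(s,τ).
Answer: ρ(s, τ) = s²exp(-s) + 2sτexp(-s) + τ²exp(-s)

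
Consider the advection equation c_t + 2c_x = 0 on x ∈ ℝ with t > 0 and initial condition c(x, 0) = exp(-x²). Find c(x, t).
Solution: By method of characteristics (waves move right with speed 2):
Along characteristics x - 2t = const, c is constant, so c(x,t) = f(x - 2t) with f = c(·, 0).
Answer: c(x, t) = exp(-(-2t + x)²)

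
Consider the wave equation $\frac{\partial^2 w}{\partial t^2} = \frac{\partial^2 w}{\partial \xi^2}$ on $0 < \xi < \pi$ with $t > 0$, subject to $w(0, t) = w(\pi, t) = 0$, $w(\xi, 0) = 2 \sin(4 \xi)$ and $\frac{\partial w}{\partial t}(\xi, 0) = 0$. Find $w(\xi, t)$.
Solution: Using separation of variables $w = X(\xi)T(t)$:
Eigenfunctions: $\sin(n\xi)$, $n = 1, 2, 3, \ldots$
General solution: $w(\xi, t) = \sum [A_n \cos(n t) + B_n \sin(n t)] \sin(n\xi)$
From $w(\xi,0) = 2 \sin(4 \xi)$: $A_4=2$. From $w_t(\xi,0) = 0$: all $B_n = 0$.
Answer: $w(\xi, t) = 2 \sin(4 \xi) \cos(4 t)$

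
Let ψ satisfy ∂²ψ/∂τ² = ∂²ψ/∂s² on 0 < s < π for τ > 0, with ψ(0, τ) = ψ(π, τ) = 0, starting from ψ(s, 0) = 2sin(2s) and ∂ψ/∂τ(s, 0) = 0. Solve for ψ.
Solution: Using separation of variables ψ = X(s)T(τ):
Eigenfunctions: sin(ns), n = 1, 2, 3, ...
General solution: ψ(s, τ) = Σ [A_n cos(n τ) + B_n sin(n τ)] sin(ns)
From ψ(s,0) = 2sin(2s): A_2=2. From ψ_τ(s,0) = 0: all B_n = 0.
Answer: ψ(s, τ) = 2sin(2s)cos(2τ)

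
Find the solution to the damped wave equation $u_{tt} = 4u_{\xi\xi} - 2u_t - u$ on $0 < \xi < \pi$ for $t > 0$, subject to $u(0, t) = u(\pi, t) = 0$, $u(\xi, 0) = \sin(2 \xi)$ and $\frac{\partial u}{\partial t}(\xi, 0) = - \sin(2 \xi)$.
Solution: Substitute $u = e^{-t}w$, i.e. $w = e^{t}u$.
By the product rule, $u_t = e^{-t}(w_t - w)$, $u_{tt} = e^{-t}(w_{tt} - 2w_t + w)$, $u_{\xi\xi} = e^{-t}w_{\xi\xi}$.
Substituting into the PDE and dividing by $e^{-t}$: $w_{tt} - 2w_t + w = 4w_{\xi\xi} - 2(w_t - w) - w$.
The lower-order terms cancel, leaving the standard wave equation $w_{tt} = 4w_{\xi\xi}$.
Initial data for $w$: $w(\xi,0) = u(\xi,0) = \sin(2 \xi)$; $w_t(\xi,0) = u_t(\xi,0) + u(\xi,0) = 0$. The boundary conditions carry over: $w(0,t) = w(\pi,t) = 0$.
Solve for $w$:
  Using separation of variables $w = X(\xi)T(t)$:
  Eigenfunctions: $\sin(n\xi)$, $n = 1, 2, 3, \ldots$
  General solution: $w(\xi, t) = \sum [A_n \cos(2n t) + B_n \sin(2n t)] \sin(n\xi)$
  From $w(\xi,0) = \sin(2 \xi)$: $A_2=1$. From $w_t(\xi,0) = 0$: all $B_n = 0$.
Hence $w(\xi,t) = \sin(2 \xi) \cos(4 t)$.
Transform back: $u(\xi,t) = e^{-t}w(\xi,t)$.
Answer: $u(\xi, t) = e^{-t} \sin(2 \xi) \cos(4 t)$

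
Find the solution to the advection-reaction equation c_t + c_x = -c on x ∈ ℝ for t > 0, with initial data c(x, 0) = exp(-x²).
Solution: Substitute c = exp(-t)u.
Then c_t = exp(-t)(u_t - u), c_x = exp(-t)u_x; substituting and dividing by exp(-t), the lower-order terms cancel: u_t + u_x = 0 (standard advection equation).
Data for u: u(x,0) = c(x,0) = exp(-x²).
By characteristics (dx/dt = 1), u(x,t) = f(x - t) with f = u(·, 0).
So u(x,t) = exp(-(-t + x)²), and c(x,t) = exp(-t)u(x,t).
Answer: c(x, t) = exp(-t)exp(-(-t + x)²)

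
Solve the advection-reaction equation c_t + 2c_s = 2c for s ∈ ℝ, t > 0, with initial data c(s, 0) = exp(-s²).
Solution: Substitute c = exp(2t)u.
Then c_t = exp(2t)(u_t + 2u), c_s = exp(2t)u_s; substituting and dividing by exp(2t), the lower-order terms cancel: u_t + 2u_s = 0 (standard advection equation).
Data for u: u(s,0) = c(s,0) = exp(-s²).
By characteristics (ds/dt = 2), u(s,t) = f(s - 2t) with f = u(·, 0).
So u(s,t) = exp(-(s - 2t)²), and c(s,t) = exp(2t)u(s,t).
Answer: c(s, t) = exp(2t)exp(-(s - 2t)²)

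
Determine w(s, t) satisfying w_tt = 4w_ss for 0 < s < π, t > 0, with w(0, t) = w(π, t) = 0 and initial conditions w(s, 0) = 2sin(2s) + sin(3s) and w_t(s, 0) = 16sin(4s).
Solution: Separating variables: w = Σ [A_n cos(ω_n t) + B_n sin(ω_n t)] sin(ns), ω_n = 2n. From ICs (B_n = velocity coefficient / ω_n): A_2=2, A_3=1, B_4=2.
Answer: w(s, t) = 2sin(2s)cos(4t) + sin(3s)cos(6t) + 2sin(4s)sin(8t)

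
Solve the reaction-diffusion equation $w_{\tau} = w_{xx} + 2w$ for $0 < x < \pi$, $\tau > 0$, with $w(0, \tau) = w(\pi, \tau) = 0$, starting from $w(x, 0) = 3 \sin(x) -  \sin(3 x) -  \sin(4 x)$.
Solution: Substitute $w = e^{2\tau}u$.
Then $w_{\tau} = e^{2\tau}(u_{\tau} + 2u)$, $w_{xx} = e^{2\tau}u_{xx}$; substituting and dividing by $e^{2\tau}$, the lower-order terms cancel: $u_{\tau} = u_{xx}$ (standard heat equation).
Data for $u$: $u(x,0) = w(x,0) = 3 \sin(x) - \sin(3 x) - \sin(4 x)$. The boundary conditions carry over: $u(0,\tau) = u(\pi,\tau) = 0$.
Separating variables: $u = \sum c_n e^{-n^2\tau} \sin(nx)$. From $u(x,0) = 3 \sin(x) - \sin(3 x) - \sin(4 x)$: $c_1=3, c_3=-1, c_4=-1$.
So $u(x,\tau) = 3 e^{-\tau} \sin(x) - e^{-9 \tau} \sin(3 x) - e^{-16 \tau} \sin(4 x)$, and $w(x,\tau) = e^{2\tau}u(x,\tau)$.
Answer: $w(x, \tau) = 3 e^{\tau} \sin(x) -  e^{-7 \tau} \sin(3 x) -  e^{-14 \tau} \sin(4 x)$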